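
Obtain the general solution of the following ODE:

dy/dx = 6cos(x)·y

Separating variables and integrating:
ln|y| = 6sin(x) + C

General solution: y = Ce^(6sin(x))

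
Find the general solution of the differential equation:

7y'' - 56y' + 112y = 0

Characteristic equation: 7r² - 56r + 112 = 0
Divide by 7: r² - 8r + 16 = 0
Factored: (r - 4)² = 0
Repeated root: r = 4
General solution: y = (C₁ + C₂x)e^(4x)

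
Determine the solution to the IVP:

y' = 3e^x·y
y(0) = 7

General solution: y = Ce^(3e^x)
Applying IC y(0) = 7:
Particular solution: y = 7e^(3(e^x - 1))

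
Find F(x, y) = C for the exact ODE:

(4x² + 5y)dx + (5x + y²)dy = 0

Verify exactness: ∂M/∂y = ∂N/∂x ✓
Find F(x,y) such that ∂F/∂x = M, ∂F/∂y = N
Solution: 4x³/3 + 5xy + y³/3 = C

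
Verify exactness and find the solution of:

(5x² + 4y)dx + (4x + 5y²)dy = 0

Verify exactness: ∂M/∂y = ∂N/∂x ✓
Find F(x,y) such that ∂F/∂x = M, ∂F/∂y = N
Solution: 5x³/3 + 4xy + 5y³/3 = C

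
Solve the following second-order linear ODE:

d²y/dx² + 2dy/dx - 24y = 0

Characteristic equation: r² + 2r - 24 = 0
Roots: r = 4, -6 (distinct real)
General solution: y = C₁e^(4x) + C₂e^(-6x)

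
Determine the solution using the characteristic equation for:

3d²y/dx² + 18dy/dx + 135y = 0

Characteristic equation: 3r² + 18r + 135 = 0
Divide by 3: r² + 6r + 45 = 0
Roots: r = -3 ± 6i (complex conjugates)
General solution: y = e^(-3x)(C₁cos(6x) + C₂sin(6x))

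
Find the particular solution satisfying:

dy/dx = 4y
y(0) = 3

General solution: y = Ce^(4x)
Applying IC y(0) = 3:
Particular solution: y = 3e^(4x)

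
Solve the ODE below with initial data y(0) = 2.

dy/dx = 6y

General solution: y = Ce^(6x)
Applying IC y(0) = 2:
Particular solution: y = 2e^(6x)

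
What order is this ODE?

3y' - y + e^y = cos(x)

The order is 1 (highest derivative is of order 1).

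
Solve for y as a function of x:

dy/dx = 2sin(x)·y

Separating variables and integrating:
ln|y| = -2cos(x) + C

General solution: y = Ce^(-2cos(x))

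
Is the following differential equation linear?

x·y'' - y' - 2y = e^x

Yes. Linear (y and its derivatives appear to the first power only, no products of y terms)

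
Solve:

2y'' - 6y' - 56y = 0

Characteristic equation: 2r² - 6r - 56 = 0
Divide by 2: r² - 3r - 28 = 0
Roots: r = 7, -4 (distinct real)
General solution: y = C₁e^(7x) + C₂e^(-4x)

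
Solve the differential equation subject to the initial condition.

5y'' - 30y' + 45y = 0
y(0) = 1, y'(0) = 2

General solution: y = (C₁ + C₂x)e^(3x)
Repeated root r = 3
Applying ICs: C₁ = 1, C₂ = -1
Particular solution: y = (1 - x)e^(3x)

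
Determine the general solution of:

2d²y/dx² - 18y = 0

Characteristic equation: 2r² - 18 = 0
Divide by 2: r² - 9 = 0
Roots: r = 3, -3 (distinct real)
General solution: y = C₁e^(3x) + C₂e^(-3x)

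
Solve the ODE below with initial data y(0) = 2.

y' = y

General solution: y = Ce^x
Applying IC y(0) = 2:
Particular solution: y = 2e^x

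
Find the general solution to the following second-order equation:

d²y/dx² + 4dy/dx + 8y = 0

Characteristic equation: r² + 4r + 8 = 0
Roots: r = -2 ± 2i (complex conjugates)
General solution: y = e^(-2x)(C₁cos(2x) + C₂sin(2x))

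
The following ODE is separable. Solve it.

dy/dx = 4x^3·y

Separating variables and integrating:
ln|y| = x^4 + C

General solution: y = Ce^(x^4)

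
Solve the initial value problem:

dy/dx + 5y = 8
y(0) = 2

General solution: y = 8/5 + Ce^(-5x)
Applying y(0) = 2: C = 2 - 8/5 = 2/5
Particular solution: y = 8/5 + (2/5)e^(-5x)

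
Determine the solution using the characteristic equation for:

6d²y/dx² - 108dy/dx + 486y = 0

Characteristic equation: 6r² - 108r + 486 = 0
Divide by 6: r² - 18r + 81 = 0
Factored: (r - 9)² = 0
Repeated root: r = 9
General solution: y = (C₁ + C₂x)e^(9x)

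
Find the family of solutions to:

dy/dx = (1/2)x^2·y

Separating variables and integrating:
ln|y| = x^3/6 + C

General solution: y = Ce^(x^3/6)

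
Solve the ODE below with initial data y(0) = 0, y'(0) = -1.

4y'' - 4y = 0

General solution: y = C₁e^x + C₂e^(-x)
Applying ICs: C₁ = -1/2, C₂ = 1/2
Particular solution: y = -(1/2)e^x + (1/2)e^(-x)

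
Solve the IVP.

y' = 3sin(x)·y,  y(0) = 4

General solution: y = Ce^(-3cos(x))
Applying IC y(0) = 4:
Particular solution: y = 4e^(3(1-cos(x)))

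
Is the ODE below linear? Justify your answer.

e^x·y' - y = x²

Yes. Linear (y and its derivatives appear to the first power only, no products of y terms)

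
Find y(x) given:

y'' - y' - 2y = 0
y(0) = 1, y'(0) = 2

General solution: y = C₁e^(2x) + C₂e^(-x)
Applying ICs: C₁ = 1, C₂ = 0
Particular solution: y = e^(2x)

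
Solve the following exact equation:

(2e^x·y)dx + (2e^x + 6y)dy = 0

Verify exactness: ∂M/∂y = ∂N/∂x ✓
Find F(x,y) such that ∂F/∂x = M, ∂F/∂y = N
Solution: 2e^x·y + 3y² = C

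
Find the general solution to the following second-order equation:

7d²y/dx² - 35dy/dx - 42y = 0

Characteristic equation: 7r² - 35r - 42 = 0
Divide by 7: r² - 5r - 6 = 0
Roots: r = 6, -1 (distinct real)
General solution: y = C₁e^(6x) + C₂e^(-x)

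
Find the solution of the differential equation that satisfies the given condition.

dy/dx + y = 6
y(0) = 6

General solution: y = 6 + Ce^(-x)
Applying y(0) = 6: C = 6 - 6 = 0
Particular solution: y = 6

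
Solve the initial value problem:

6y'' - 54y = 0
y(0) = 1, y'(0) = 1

General solution: y = C₁e^(3x) + C₂e^(-3x)
Applying ICs: C₁ = 2/3, C₂ = 1/3
Particular solution: y = (2/3)e^(3x) + (1/3)e^(-3x)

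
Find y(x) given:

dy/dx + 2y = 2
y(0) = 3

General solution: y = 1 + Ce^(-2x)
Applying y(0) = 3: C = 3 - 1 = 2
Particular solution: y = 1 + 2e^(-2x)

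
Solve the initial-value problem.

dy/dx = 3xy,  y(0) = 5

General solution: y = Ce^(3x²/2)
Applying IC y(0) = 5:
Particular solution: y = 5e^(3x²/2)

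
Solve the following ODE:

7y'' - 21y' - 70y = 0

Characteristic equation: 7r² - 21r - 70 = 0
Divide by 7: r² - 3r - 10 = 0
Roots: r = 5, -2 (distinct real)
General solution: y = C₁e^(5x) + C₂e^(-2x)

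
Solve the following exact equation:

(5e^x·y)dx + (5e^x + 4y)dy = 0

Verify exactness: ∂M/∂y = ∂N/∂x ✓
Find F(x,y) such that ∂F/∂x = M, ∂F/∂y = N
Solution: 5e^x·y + 2y² = C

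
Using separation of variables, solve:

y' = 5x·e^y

Separating variables and integrating:
-e^(-y) = 5x²/2 + C

General solution: y = -ln(C - 5x²/2)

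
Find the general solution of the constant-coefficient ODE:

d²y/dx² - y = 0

Characteristic equation: r² - 1 = 0
Roots: r = 1, -1 (distinct real)
General solution: y = C₁e^x + C₂e^(-x)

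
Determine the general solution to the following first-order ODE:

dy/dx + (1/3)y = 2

Using integrating factor method:

General solution: y = 6 + Ce^(-x/3)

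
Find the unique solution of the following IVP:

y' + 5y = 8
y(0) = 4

General solution: y = 8/5 + Ce^(-5x)
Applying y(0) = 4: C = 4 - 8/5 = 12/5
Particular solution: y = 8/5 + (12/5)e^(-5x)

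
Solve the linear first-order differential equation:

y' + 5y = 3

Using integrating factor method:

General solution: y = 3/5 + Ce^(-5x)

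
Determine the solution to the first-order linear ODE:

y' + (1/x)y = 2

Using integrating factor method:

General solution: y = x + C/x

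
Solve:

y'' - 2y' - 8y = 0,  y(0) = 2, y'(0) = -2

General solution: y = C₁e^(4x) + C₂e^(-2x)
Applying ICs: C₁ = 1/3, C₂ = 5/3
Particular solution: y = (1/3)e^(4x) + (5/3)e^(-2x)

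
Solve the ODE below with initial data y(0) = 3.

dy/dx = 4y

General solution: y = Ce^(4x)
Applying IC y(0) = 3:
Particular solution: y = 3e^(4x)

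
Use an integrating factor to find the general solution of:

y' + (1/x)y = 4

Using integrating factor method:

General solution: y = 2x + C/x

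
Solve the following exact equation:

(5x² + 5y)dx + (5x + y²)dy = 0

Verify exactness: ∂M/∂y = ∂N/∂x ✓
Find F(x,y) such that ∂F/∂x = M, ∂F/∂y = N
Solution: 5x³/3 + 5xy + y³/3 = C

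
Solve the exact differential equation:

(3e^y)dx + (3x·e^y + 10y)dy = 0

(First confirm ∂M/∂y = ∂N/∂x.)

Verify exactness: ∂M/∂y = ∂N/∂x ✓
Find F(x,y) such that ∂F/∂x = M, ∂F/∂y = N
Solution: 3x·e^y + 5y² = C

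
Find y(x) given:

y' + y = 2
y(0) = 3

General solution: y = 2 + Ce^(-x)
Applying y(0) = 3: C = 3 - 2 = 1
Particular solution: y = 2 + e^(-x)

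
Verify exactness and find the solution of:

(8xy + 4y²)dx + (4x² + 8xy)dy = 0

Verify exactness: ∂M/∂y = ∂N/∂x ✓
Find F(x,y) such that ∂F/∂x = M, ∂F/∂y = N
Solution: 4x²y + 4xy² = C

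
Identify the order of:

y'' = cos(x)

The order is 2 (highest derivative is of order 2).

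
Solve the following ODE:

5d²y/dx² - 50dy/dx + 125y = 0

Characteristic equation: 5r² - 50r + 125 = 0
Divide by 5: r² - 10r + 25 = 0
Factored: (r - 5)² = 0
Repeated root: r = 5
General solution: y = (C₁ + C₂x)e^(5x)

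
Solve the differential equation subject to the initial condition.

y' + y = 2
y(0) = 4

General solution: y = 2 + Ce^(-x)
Applying y(0) = 4: C = 4 - 2 = 2
Particular solution: y = 2 + 2e^(-x)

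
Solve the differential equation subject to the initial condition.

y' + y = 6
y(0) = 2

General solution: y = 6 + Ce^(-x)
Applying y(0) = 2: C = 2 - 6 = -4
Particular solution: y = 6 - 4e^(-x)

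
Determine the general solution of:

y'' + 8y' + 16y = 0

Characteristic equation: r² + 8r + 16 = 0
Factored: (r + 4)² = 0
Repeated root: r = -4
General solution: y = (C₁ + C₂x)e^(-4x)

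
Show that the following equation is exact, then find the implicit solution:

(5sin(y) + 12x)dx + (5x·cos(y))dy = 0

Verify exactness: ∂M/∂y = ∂N/∂x ✓
Find F(x,y) such that ∂F/∂x = M, ∂F/∂y = N
Solution: 5x·sin(y) + 6x² = C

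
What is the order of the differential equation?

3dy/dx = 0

The order is 1 (highest derivative is of order 1).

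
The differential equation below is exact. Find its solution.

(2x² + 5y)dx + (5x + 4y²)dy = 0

Verify exactness: ∂M/∂y = ∂N/∂x ✓
Find F(x,y) such that ∂F/∂x = M, ∂F/∂y = N
Solution: 2x³/3 + 5xy + 4y³/3 = C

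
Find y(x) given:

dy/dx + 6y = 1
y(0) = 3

General solution: y = 1/6 + Ce^(-6x)
Applying y(0) = 3: C = 3 - 1/6 = 17/6
Particular solution: y = 1/6 + (17/6)e^(-6x)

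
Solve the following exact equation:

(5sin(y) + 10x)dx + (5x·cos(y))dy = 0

Verify exactness: ∂M/∂y = ∂N/∂x ✓
Find F(x,y) such that ∂F/∂x = M, ∂F/∂y = N
Solution: 5x·sin(y) + 5x² = C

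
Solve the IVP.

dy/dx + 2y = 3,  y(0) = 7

General solution: y = 3/2 + Ce^(-2x)
Applying y(0) = 7: C = 7 - 3/2 = 11/2
Particular solution: y = 3/2 + (11/2)e^(-2x)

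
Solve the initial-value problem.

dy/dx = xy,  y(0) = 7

General solution: y = Ce^(x²/2)
Applying IC y(0) = 7:
Particular solution: y = 7e^(x²/2)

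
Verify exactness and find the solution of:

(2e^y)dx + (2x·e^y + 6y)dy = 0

Verify exactness: ∂M/∂y = ∂N/∂x ✓
Find F(x,y) such that ∂F/∂x = M, ∂F/∂y = N
Solution: 2x·e^y + 3y² = C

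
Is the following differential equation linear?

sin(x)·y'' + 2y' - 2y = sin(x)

Yes. Linear (y and its derivatives appear to the first power only, no products of y terms)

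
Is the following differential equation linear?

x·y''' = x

Yes. Linear (y and its derivatives appear to the first power only, no products of y terms)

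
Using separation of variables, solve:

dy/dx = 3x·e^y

Separating variables and integrating:
-e^(-y) = 3x²/2 + C

General solution: y = -ln(C - 3x²/2)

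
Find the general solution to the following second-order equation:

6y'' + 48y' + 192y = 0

Characteristic equation: 6r² + 48r + 192 = 0
Divide by 6: r² + 8r + 32 = 0
Roots: r = -4 ± 4i (complex conjugates)
General solution: y = e^(-4x)(C₁cos(4x) + C₂sin(4x))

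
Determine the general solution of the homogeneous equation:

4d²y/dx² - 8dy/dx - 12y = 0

Characteristic equation: 4r² - 8r - 12 = 0
Divide by 4: r² - 2r - 3 = 0
Roots: r = 3, -1 (distinct real)
General solution: y = C₁e^(3x) + C₂e^(-x)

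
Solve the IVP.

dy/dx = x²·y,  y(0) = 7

General solution: y = Ce^(x³/3)
Applying IC y(0) = 7:
Particular solution: y = 7e^(x³/3)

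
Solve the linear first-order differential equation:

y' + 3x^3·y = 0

Using integrating factor method:

General solution: y = Ce^(-3x^4/4)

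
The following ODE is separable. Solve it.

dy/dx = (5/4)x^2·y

Separating variables and integrating:
ln|y| = 5x^3/12 + C

General solution: y = Ce^(5x^3/12)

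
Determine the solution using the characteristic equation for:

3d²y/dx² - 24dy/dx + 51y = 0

Characteristic equation: 3r² - 24r + 51 = 0
Divide by 3: r² - 8r + 17 = 0
Roots: r = 4 ± i (complex conjugates)
General solution: y = e^(4x)(C₁cos(x) + C₂sin(x))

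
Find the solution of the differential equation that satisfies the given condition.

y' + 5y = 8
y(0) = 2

General solution: y = 8/5 + Ce^(-5x)
Applying y(0) = 2: C = 2 - 8/5 = 2/5
Particular solution: y = 8/5 + (2/5)e^(-5x)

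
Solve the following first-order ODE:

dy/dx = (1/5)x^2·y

Separating variables and integrating:
ln|y| = x^3/15 + C

General solution: y = Ce^(x^3/15)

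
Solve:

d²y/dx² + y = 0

Characteristic equation: r² + 1 = 0
Roots: r = ±i (complex conjugates)
General solution: y = C₁cos(x) + C₂sin(x)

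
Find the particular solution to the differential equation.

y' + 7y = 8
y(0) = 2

General solution: y = 8/7 + Ce^(-7x)
Applying y(0) = 2: C = 2 - 8/7 = 6/7
Particular solution: y = 8/7 + (6/7)e^(-7x)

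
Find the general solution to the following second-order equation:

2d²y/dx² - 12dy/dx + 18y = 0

Characteristic equation: 2r² - 12r + 18 = 0
Divide by 2: r² - 6r + 9 = 0
Factored: (r - 3)² = 0
Repeated root: r = 3
General solution: y = (C₁ + C₂x)e^(3x)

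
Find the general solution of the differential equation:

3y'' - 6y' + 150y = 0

Characteristic equation: 3r² - 6r + 150 = 0
Divide by 3: r² - 2r + 50 = 0
Roots: r = 1 ± 7i (complex conjugates)
General solution: y = e^x(C₁cos(7x) + C₂sin(7x))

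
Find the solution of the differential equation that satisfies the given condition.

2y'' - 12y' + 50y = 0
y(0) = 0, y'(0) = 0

General solution: y = e^(3x)(C₁cos(4x) + C₂sin(4x))
Complex roots r = 3 ± 4i
Applying ICs: C₁ = 0, C₂ = 0
Particular solution: y = 0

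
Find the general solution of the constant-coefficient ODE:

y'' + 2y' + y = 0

Characteristic equation: r² + 2r + 1 = 0
Factored: (r + 1)² = 0
Repeated root: r = -1
General solution: y = (C₁ + C₂x)e^(-x)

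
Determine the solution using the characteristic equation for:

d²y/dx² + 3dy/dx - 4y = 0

Characteristic equation: r² + 3r - 4 = 0
Roots: r = 1, -4 (distinct real)
General solution: y = C₁e^x + C₂e^(-4x)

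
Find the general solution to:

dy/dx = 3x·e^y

Separating variables and integrating:
-e^(-y) = 3x²/2 + C

General solution: y = -ln(C - 3x²/2)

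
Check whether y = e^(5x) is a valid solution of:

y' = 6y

Verification:
y = e^(5x)
y' = 5e^(5x)
But 6y = 6e^(5x)
y' ≠ 6y — the derivative does not match

No, it is not a solution.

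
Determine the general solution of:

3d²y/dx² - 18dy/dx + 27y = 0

Characteristic equation: 3r² - 18r + 27 = 0
Divide by 3: r² - 6r + 9 = 0
Factored: (r - 3)² = 0
Repeated root: r = 3
General solution: y = (C₁ + C₂x)e^(3x)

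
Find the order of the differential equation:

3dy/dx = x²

The order is 1 (highest derivative is of order 1).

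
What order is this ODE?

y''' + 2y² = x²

The order is 3 (highest derivative is of order 3).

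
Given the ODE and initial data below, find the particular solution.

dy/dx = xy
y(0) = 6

General solution: y = Ce^(x²/2)
Applying IC y(0) = 6:
Particular solution: y = 6e^(x²/2)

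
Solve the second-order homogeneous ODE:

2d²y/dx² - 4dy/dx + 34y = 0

Characteristic equation: 2r² - 4r + 34 = 0
Divide by 2: r² - 2r + 17 = 0
Roots: r = 1 ± 4i (complex conjugates)
General solution: y = e^x(C₁cos(4x) + C₂sin(4x))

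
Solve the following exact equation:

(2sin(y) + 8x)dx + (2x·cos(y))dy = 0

Verify exactness: ∂M/∂y = ∂N/∂x ✓
Find F(x,y) such that ∂F/∂x = M, ∂F/∂y = N
Solution: 2x·sin(y) + 4x² = C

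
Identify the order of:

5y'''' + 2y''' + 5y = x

The order is 4 (highest derivative is of order 4).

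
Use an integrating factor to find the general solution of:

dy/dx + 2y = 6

Using integrating factor method:

General solution: y = 3 + Ce^(-2x)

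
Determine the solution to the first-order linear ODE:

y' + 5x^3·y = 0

Using integrating factor method:

General solution: y = Ce^(-5x^4/4)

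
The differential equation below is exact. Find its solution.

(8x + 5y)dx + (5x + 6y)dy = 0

Verify exactness: ∂M/∂y = ∂N/∂x ✓
Find F(x,y) such that ∂F/∂x = M, ∂F/∂y = N
Solution: 4x² + 5xy + 3y² = C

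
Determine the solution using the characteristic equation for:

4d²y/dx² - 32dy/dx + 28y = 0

Characteristic equation: 4r² - 32r + 28 = 0
Divide by 4: r² - 8r + 7 = 0
Roots: r = 1, 7 (distinct real)
General solution: y = C₁e^x + C₂e^(7x)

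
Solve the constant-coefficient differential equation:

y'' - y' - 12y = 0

Characteristic equation: r² - r - 12 = 0
Roots: r = 4, -3 (distinct real)
General solution: y = C₁e^(4x) + C₂e^(-3x)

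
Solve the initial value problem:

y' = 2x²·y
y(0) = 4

General solution: y = Ce^(2x³/3)
Applying IC y(0) = 4:
Particular solution: y = 4e^(2x³/3)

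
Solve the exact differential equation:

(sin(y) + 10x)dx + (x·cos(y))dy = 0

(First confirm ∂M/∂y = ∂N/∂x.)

Verify exactness: ∂M/∂y = ∂N/∂x ✓
Find F(x,y) such that ∂F/∂x = M, ∂F/∂y = N
Solution: x·sin(y) + 5x² = C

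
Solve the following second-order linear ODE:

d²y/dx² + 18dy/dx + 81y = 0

Characteristic equation: r² + 18r + 81 = 0
Factored: (r + 9)² = 0
Repeated root: r = -9
General solution: y = (C₁ + C₂x)e^(-9x)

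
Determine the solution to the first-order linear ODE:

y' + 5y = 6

Using integrating factor method:

General solution: y = 6/5 + Ce^(-5x)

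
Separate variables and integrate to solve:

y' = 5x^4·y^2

Separating variables and integrating:
-1/y = x^5 + C

General solution: y^-1 = -x^5 + C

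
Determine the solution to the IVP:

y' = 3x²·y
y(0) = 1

General solution: y = Ce^(x³)
Applying IC y(0) = 1:
Particular solution: y = e^(x³)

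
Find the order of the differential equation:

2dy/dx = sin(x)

The order is 1 (highest derivative is of order 1).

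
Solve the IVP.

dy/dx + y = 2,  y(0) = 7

General solution: y = 2 + Ce^(-x)
Applying y(0) = 7: C = 7 - 2 = 5
Particular solution: y = 2 + 5e^(-x)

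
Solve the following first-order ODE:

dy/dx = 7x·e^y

Separating variables and integrating:
-e^(-y) = 7x²/2 + C

General solution: y = -ln(C - 7x²/2)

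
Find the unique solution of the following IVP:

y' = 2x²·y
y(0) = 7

General solution: y = Ce^(2x³/3)
Applying IC y(0) = 7:
Particular solution: y = 7e^(2x³/3)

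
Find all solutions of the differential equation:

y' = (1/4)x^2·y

Separating variables and integrating:
ln|y| = x^3/12 + C

General solution: y = Ce^(x^3/12)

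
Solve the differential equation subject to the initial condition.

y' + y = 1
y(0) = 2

General solution: y = 1 + Ce^(-x)
Applying y(0) = 2: C = 2 - 1 = 1
Particular solution: y = 1 + e^(-x)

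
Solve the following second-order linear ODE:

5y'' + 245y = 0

Characteristic equation: 5r² + 245 = 0
Divide by 5: r² + 49 = 0
Roots: r = ±7i (complex conjugates)
General solution: y = C₁cos(7x) + C₂sin(7x)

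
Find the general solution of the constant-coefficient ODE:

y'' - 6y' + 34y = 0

Characteristic equation: r² - 6r + 34 = 0
Roots: r = 3 ± 5i (complex conjugates)
General solution: y = e^(3x)(C₁cos(5x) + C₂sin(5x))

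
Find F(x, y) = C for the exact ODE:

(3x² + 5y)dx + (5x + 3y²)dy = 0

Verify exactness: ∂M/∂y = ∂N/∂x ✓
Find F(x,y) such that ∂F/∂x = M, ∂F/∂y = N
Solution: x³ + 5xy + y³ = C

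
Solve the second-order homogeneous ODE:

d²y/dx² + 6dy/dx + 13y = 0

Characteristic equation: r² + 6r + 13 = 0
Roots: r = -3 ± 2i (complex conjugates)
General solution: y = e^(-3x)(C₁cos(2x) + C₂sin(2x))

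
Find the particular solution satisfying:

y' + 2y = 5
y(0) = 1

General solution: y = 5/2 + Ce^(-2x)
Applying y(0) = 1: C = 1 - 5/2 = -3/2
Particular solution: y = 5/2 - (3/2)e^(-2x)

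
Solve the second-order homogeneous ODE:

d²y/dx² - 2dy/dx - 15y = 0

Characteristic equation: r² - 2r - 15 = 0
Roots: r = 5, -3 (distinct real)
General solution: y = C₁e^(5x) + C₂e^(-3x)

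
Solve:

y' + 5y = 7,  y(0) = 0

General solution: y = 7/5 + Ce^(-5x)
Applying y(0) = 0: C = 0 - 7/5 = -7/5
Particular solution: y = 7/5 - (7/5)e^(-5x)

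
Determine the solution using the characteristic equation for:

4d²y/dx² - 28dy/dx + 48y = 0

Characteristic equation: 4r² - 28r + 48 = 0
Divide by 4: r² - 7r + 12 = 0
Roots: r = 3, 4 (distinct real)
General solution: y = C₁e^(3x) + C₂e^(4x)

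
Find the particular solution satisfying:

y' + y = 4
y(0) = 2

General solution: y = 4 + Ce^(-x)
Applying y(0) = 2: C = 2 - 4 = -2
Particular solution: y = 4 - 2e^(-x)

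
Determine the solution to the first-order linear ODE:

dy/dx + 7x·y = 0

Using integrating factor method:

General solution: y = Ce^(-7x^2/2)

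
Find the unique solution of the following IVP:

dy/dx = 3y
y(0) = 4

General solution: y = Ce^(3x)
Applying IC y(0) = 4:
Particular solution: y = 4e^(3x)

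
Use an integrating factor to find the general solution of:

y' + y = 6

Using integrating factor method:

General solution: y = 6 + Ce^(-x)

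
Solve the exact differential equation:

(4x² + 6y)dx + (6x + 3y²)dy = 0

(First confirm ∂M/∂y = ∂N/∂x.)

Verify exactness: ∂M/∂y = ∂N/∂x ✓
Find F(x,y) such that ∂F/∂x = M, ∂F/∂y = N
Solution: 4x³/3 + 6xy + y³ = C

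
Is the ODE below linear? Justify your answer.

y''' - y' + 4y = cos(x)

Yes. Linear (y and its derivatives appear to the first power only, no products of y terms)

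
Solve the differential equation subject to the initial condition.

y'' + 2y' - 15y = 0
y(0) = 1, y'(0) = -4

General solution: y = C₁e^(3x) + C₂e^(-5x)
Applying ICs: C₁ = 1/8, C₂ = 7/8
Particular solution: y = (1/8)e^(3x) + (7/8)e^(-5x)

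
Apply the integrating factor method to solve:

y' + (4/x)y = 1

Using integrating factor method:

General solution: y = (1/5)x + Cx^(-4)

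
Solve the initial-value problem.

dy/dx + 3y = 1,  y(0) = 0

General solution: y = 1/3 + Ce^(-3x)
Applying y(0) = 0: C = 0 - 1/3 = -1/3
Particular solution: y = 1/3 - (1/3)e^(-3x)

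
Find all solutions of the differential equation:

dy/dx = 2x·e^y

Separating variables and integrating:
-e^(-y) = x² + C

General solution: y = -ln(C - x²)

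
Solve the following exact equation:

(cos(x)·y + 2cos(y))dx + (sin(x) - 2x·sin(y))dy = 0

Verify exactness: ∂M/∂y = ∂N/∂x ✓
Find F(x,y) such that ∂F/∂x = M, ∂F/∂y = N
Solution: sin(x)·y + 2x·cos(y) = C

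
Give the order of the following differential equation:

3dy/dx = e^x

The order is 1 (highest derivative is of order 1).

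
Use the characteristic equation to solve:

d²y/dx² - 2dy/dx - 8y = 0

Characteristic equation: r² - 2r - 8 = 0
Roots: r = 4, -2 (distinct real)
General solution: y = C₁e^(4x) + C₂e^(-2x)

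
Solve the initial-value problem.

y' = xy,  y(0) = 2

General solution: y = Ce^(x²/2)
Applying IC y(0) = 2:
Particular solution: y = 2e^(x²/2)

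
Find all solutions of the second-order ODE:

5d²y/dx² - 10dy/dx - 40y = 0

Characteristic equation: 5r² - 10r - 40 = 0
Divide by 5: r² - 2r - 8 = 0
Roots: r = 4, -2 (distinct real)
General solution: y = C₁e^(4x) + C₂e^(-2x)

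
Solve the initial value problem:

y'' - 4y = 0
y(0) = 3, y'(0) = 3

General solution: y = C₁e^(2x) + C₂e^(-2x)
Applying ICs: C₁ = 9/4, C₂ = 3/4
Particular solution: y = (9/4)e^(2x) + (3/4)e^(-2x)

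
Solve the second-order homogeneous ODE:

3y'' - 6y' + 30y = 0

Characteristic equation: 3r² - 6r + 30 = 0
Divide by 3: r² - 2r + 10 = 0
Roots: r = 1 ± 3i (complex conjugates)
General solution: y = e^x(C₁cos(3x) + C₂sin(3x))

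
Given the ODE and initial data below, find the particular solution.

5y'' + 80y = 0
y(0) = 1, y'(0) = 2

General solution: y = C₁cos(4x) + C₂sin(4x)
Complex roots r = ±4i
Applying ICs: C₁ = 1, C₂ = 1/2
Particular solution: y = cos(4x) + (1/2)sin(4x)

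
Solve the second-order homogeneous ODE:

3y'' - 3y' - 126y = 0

Characteristic equation: 3r² - 3r - 126 = 0
Divide by 3: r² - r - 42 = 0
Roots: r = 7, -6 (distinct real)
General solution: y = C₁e^(7x) + C₂e^(-6x)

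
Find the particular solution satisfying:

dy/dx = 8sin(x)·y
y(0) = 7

General solution: y = Ce^(-8cos(x))
Applying IC y(0) = 7:
Particular solution: y = 7e^(8(1-cos(x)))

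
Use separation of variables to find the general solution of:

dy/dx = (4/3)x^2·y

Separating variables and integrating:
ln|y| = 4x^3/9 + C

General solution: y = Ce^(4x^3/9)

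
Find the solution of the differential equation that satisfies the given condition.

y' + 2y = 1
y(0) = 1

General solution: y = 1/2 + Ce^(-2x)
Applying y(0) = 1: C = 1 - 1/2 = 1/2
Particular solution: y = 1/2 + (1/2)e^(-2x)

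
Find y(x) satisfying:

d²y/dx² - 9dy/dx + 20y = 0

Characteristic equation: r² - 9r + 20 = 0
Roots: r = 4, 5 (distinct real)
General solution: y = C₁e^(4x) + C₂e^(5x)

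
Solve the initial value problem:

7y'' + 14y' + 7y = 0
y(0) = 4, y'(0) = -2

General solution: y = (C₁ + C₂x)e^(-x)
Repeated root r = -1
Applying ICs: C₁ = 4, C₂ = 2
Particular solution: y = (4 + 2x)e^(-x)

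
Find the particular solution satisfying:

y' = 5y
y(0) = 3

General solution: y = Ce^(5x)
Applying IC y(0) = 3:
Particular solution: y = 3e^(5x)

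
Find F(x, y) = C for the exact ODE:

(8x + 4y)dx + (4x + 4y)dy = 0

Verify exactness: ∂M/∂y = ∂N/∂x ✓
Find F(x,y) such that ∂F/∂x = M, ∂F/∂y = N
Solution: 4x² + 4xy + 2y² = C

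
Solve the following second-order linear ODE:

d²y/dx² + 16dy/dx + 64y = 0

Characteristic equation: r² + 16r + 64 = 0
Factored: (r + 8)² = 0
Repeated root: r = -8
General solution: y = (C₁ + C₂x)e^(-8x)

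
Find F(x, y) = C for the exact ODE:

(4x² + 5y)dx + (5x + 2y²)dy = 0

Verify exactness: ∂M/∂y = ∂N/∂x ✓
Find F(x,y) such that ∂F/∂x = M, ∂F/∂y = N
Solution: 4x³/3 + 5xy + 2y³/3 = C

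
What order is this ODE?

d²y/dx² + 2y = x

The order is 2 (highest derivative is of order 2).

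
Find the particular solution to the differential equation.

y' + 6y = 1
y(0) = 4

General solution: y = 1/6 + Ce^(-6x)
Applying y(0) = 4: C = 4 - 1/6 = 23/6
Particular solution: y = 1/6 + (23/6)e^(-6x)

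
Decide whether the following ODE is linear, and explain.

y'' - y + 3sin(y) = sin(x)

Nonlinear (sin(y) is nonlinear in y)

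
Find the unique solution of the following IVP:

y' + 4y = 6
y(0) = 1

General solution: y = 3/2 + Ce^(-4x)
Applying y(0) = 1: C = 1 - 3/2 = -1/2
Particular solution: y = 3/2 - (1/2)e^(-4x)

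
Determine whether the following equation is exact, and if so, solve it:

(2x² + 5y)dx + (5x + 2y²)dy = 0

Verify exactness: ∂M/∂y = ∂N/∂x ✓
Find F(x,y) such that ∂F/∂x = M, ∂F/∂y = N
Solution: 2x³/3 + 5xy + 2y³/3 = C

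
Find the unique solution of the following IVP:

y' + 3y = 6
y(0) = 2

General solution: y = 2 + Ce^(-3x)
Applying y(0) = 2: C = 2 - 2 = 0
Particular solution: y = 2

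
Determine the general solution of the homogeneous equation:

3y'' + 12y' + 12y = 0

Characteristic equation: 3r² + 12r + 12 = 0
Divide by 3: r² + 4r + 4 = 0
Factored: (r + 2)² = 0
Repeated root: r = -2
General solution: y = (C₁ + C₂x)e^(-2x)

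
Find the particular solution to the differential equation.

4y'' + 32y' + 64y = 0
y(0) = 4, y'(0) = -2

General solution: y = (C₁ + C₂x)e^(-4x)
Repeated root r = -4
Applying ICs: C₁ = 4, C₂ = 14
Particular solution: y = (4 + 14x)e^(-4x)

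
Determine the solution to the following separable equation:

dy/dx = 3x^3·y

Separating variables and integrating:
ln|y| = 3x^4/4 + C

General solution: y = Ce^(3x^4/4)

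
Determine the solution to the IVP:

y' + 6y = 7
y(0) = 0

General solution: y = 7/6 + Ce^(-6x)
Applying y(0) = 0: C = 0 - 7/6 = -7/6
Particular solution: y = 7/6 - (7/6)e^(-6x)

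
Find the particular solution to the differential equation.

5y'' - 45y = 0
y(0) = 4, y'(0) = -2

General solution: y = C₁e^(3x) + C₂e^(-3x)
Applying ICs: C₁ = 5/3, C₂ = 7/3
Particular solution: y = (5/3)e^(3x) + (7/3)e^(-3x)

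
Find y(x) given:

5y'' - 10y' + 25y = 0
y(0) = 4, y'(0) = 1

General solution: y = e^x(C₁cos(2x) + C₂sin(2x))
Complex roots r = 1 ± 2i
Applying ICs: C₁ = 4, C₂ = -3/2
Particular solution: y = e^x(4cos(2x) - (3/2)sin(2x))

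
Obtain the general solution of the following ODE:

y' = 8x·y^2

Separating variables and integrating:
-1/y = 4x^2 + C

General solution: y^-1 = -4x^2 + C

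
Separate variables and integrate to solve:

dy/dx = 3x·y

Separating variables and integrating:
ln|y| = 3x^2/2 + C

General solution: y = Ce^(3x^2/2)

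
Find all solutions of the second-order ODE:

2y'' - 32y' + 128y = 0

Characteristic equation: 2r² - 32r + 128 = 0
Divide by 2: r² - 16r + 64 = 0
Factored: (r - 8)² = 0
Repeated root: r = 8
General solution: y = (C₁ + C₂x)e^(8x)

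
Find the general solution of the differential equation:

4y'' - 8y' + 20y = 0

Characteristic equation: 4r² - 8r + 20 = 0
Divide by 4: r² - 2r + 5 = 0
Roots: r = 1 ± 2i (complex conjugates)
General solution: y = e^x(C₁cos(2x) + C₂sin(2x))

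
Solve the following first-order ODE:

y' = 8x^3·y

Separating variables and integrating:
ln|y| = 2x^4 + C

General solution: y = Ce^(2x^4)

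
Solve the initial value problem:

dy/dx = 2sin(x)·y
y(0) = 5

General solution: y = Ce^(-2cos(x))
Applying IC y(0) = 5:
Particular solution: y = 5e^(2(1-cos(x)))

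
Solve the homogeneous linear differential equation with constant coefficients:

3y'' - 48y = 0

Characteristic equation: 3r² - 48 = 0
Divide by 3: r² - 16 = 0
Roots: r = 4, -4 (distinct real)
General solution: y = C₁e^(4x) + C₂e^(-4x)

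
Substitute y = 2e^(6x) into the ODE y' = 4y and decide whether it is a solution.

Verification:
y = 2e^(6x)
y' = 12e^(6x)
But 4y = 8e^(6x)
y' ≠ 4y — the derivative does not match

No, it is not a solution.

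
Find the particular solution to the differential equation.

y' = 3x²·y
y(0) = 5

General solution: y = Ce^(x³)
Applying IC y(0) = 5:
Particular solution: y = 5e^(x³)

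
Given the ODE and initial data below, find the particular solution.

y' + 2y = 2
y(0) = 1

General solution: y = 1 + Ce^(-2x)
Applying y(0) = 1: C = 1 - 1 = 0
Particular solution: y = 1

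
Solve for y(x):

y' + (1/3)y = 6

Using integrating factor method:

General solution: y = 18 + Ce^(-x/3)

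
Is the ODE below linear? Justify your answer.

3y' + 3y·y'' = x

No. Nonlinear (y·y'' term)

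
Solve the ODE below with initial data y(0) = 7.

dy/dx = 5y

General solution: y = Ce^(5x)
Applying IC y(0) = 7:
Particular solution: y = 7e^(5x)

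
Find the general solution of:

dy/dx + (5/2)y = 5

Using integrating factor method:

General solution: y = 2 + Ce^(-5x/2)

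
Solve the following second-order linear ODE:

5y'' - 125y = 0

Characteristic equation: 5r² - 125 = 0
Divide by 5: r² - 25 = 0
Roots: r = 5, -5 (distinct real)
General solution: y = C₁e^(5x) + C₂e^(-5x)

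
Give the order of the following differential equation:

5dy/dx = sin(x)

The order is 1 (highest derivative is of order 1).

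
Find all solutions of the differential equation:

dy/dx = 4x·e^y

Separating variables and integrating:
-e^(-y) = 2x² + C

General solution: y = -ln(C - 2x²)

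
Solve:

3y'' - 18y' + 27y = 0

Characteristic equation: 3r² - 18r + 27 = 0
Divide by 3: r² - 6r + 9 = 0
Factored: (r - 3)² = 0
Repeated root: r = 3
General solution: y = (C₁ + C₂x)e^(3x)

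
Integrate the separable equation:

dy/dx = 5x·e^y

Separating variables and integrating:
-e^(-y) = 5x²/2 + C

General solution: y = -ln(C - 5x²/2)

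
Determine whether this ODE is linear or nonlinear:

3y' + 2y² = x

Nonlinear (y² term)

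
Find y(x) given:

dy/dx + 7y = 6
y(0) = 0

General solution: y = 6/7 + Ce^(-7x)
Applying y(0) = 0: C = 0 - 6/7 = -6/7
Particular solution: y = 6/7 - (6/7)e^(-7x)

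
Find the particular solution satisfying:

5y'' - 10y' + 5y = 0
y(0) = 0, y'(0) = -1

General solution: y = (C₁ + C₂x)e^x
Repeated root r = 1
Applying ICs: C₁ = 0, C₂ = -1
Particular solution: y = -xe^x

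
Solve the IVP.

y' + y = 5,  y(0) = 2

General solution: y = 5 + Ce^(-x)
Applying y(0) = 2: C = 2 - 5 = -3
Particular solution: y = 5 - 3e^(-x)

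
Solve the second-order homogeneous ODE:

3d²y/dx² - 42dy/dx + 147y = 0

Characteristic equation: 3r² - 42r + 147 = 0
Divide by 3: r² - 14r + 49 = 0
Factored: (r - 7)² = 0
Repeated root: r = 7
General solution: y = (C₁ + C₂x)e^(7x)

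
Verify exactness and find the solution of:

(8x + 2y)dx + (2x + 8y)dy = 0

Verify exactness: ∂M/∂y = ∂N/∂x ✓
Find F(x,y) such that ∂F/∂x = M, ∂F/∂y = N
Solution: 4x² + 2xy + 4y² = C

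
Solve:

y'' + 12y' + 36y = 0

Characteristic equation: r² + 12r + 36 = 0
Factored: (r + 6)² = 0
Repeated root: r = -6
General solution: y = (C₁ + C₂x)e^(-6x)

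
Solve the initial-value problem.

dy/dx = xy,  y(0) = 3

General solution: y = Ce^(x²/2)
Applying IC y(0) = 3:
Particular solution: y = 3e^(x²/2)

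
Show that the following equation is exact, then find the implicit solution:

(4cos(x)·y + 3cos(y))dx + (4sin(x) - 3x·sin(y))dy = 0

Verify exactness: ∂M/∂y = ∂N/∂x ✓
Find F(x,y) such that ∂F/∂x = M, ∂F/∂y = N
Solution: 4sin(x)·y + 3x·cos(y) = C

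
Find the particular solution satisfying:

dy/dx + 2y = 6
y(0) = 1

General solution: y = 3 + Ce^(-2x)
Applying y(0) = 1: C = 1 - 3 = -2
Particular solution: y = 3 - 2e^(-2x)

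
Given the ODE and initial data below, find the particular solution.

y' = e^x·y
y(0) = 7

General solution: y = Ce^(e^x)
Applying IC y(0) = 7:
Particular solution: y = 7e^(e^x - 1)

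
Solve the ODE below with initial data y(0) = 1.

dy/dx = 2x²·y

General solution: y = Ce^(2x³/3)
Applying IC y(0) = 1:
Particular solution: y = e^(2x³/3)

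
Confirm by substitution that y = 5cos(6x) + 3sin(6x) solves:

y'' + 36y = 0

Verification:
y'' = -180cos(6x) - 108sin(6x)
y'' + 36y = 0 ✓

Yes, it is a solution.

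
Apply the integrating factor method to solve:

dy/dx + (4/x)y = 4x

Using integrating factor method:

General solution: y = (2/3)x^2 + Cx^(-4)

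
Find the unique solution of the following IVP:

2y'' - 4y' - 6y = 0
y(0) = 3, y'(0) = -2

General solution: y = C₁e^(3x) + C₂e^(-x)
Applying ICs: C₁ = 1/4, C₂ = 11/4
Particular solution: y = (1/4)e^(3x) + (11/4)e^(-x)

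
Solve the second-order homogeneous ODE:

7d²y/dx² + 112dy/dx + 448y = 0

Characteristic equation: 7r² + 112r + 448 = 0
Divide by 7: r² + 16r + 64 = 0
Factored: (r + 8)² = 0
Repeated root: r = -8
General solution: y = (C₁ + C₂x)e^(-8x)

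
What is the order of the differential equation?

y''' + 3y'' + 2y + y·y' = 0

The order is 3 (highest derivative is of order 3).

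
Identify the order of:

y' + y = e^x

The order is 1 (highest derivative is of order 1).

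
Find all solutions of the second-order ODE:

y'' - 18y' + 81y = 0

Characteristic equation: r² - 18r + 81 = 0
Factored: (r - 9)² = 0
Repeated root: r = 9
General solution: y = (C₁ + C₂x)e^(9x)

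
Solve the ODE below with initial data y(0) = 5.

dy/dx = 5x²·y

General solution: y = Ce^(5x³/3)
Applying IC y(0) = 5:
Particular solution: y = 5e^(5x³/3)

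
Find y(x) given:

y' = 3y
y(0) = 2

General solution: y = Ce^(3x)
Applying IC y(0) = 2:
Particular solution: y = 2e^(3x)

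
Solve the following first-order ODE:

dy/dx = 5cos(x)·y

Separating variables and integrating:
ln|y| = 5sin(x) + C

General solution: y = Ce^(5sin(x))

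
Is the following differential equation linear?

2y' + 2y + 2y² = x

No. Nonlinear (y² term)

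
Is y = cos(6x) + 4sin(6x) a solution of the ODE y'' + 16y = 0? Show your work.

Verification:
y'' = -36cos(6x) - 144sin(6x)
y'' + 16y ≠ 0 (frequency mismatch: got 36 instead of 16)

No, it is not a solution.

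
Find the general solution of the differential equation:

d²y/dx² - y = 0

Characteristic equation: r² - 1 = 0
Roots: r = 1, -1 (distinct real)
General solution: y = C₁e^x + C₂e^(-x)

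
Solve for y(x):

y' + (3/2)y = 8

Using integrating factor method:

General solution: y = 16/3 + Ce^(-3x/2)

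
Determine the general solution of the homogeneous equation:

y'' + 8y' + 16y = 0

Characteristic equation: r² + 8r + 16 = 0
Factored: (r + 4)² = 0
Repeated root: r = -4
General solution: y = (C₁ + C₂x)e^(-4x)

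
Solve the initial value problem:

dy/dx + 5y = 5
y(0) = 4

General solution: y = 1 + Ce^(-5x)
Applying y(0) = 4: C = 4 - 1 = 3
Particular solution: y = 1 + 3e^(-5x)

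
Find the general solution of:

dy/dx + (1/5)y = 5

Using integrating factor method:

General solution: y = 25 + Ce^(-x/5)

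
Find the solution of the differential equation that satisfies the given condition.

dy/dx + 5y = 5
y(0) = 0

General solution: y = 1 + Ce^(-5x)
Applying y(0) = 0: C = 0 - 1 = -1
Particular solution: y = 1 - e^(-5x)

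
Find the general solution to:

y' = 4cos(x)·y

Separating variables and integrating:
ln|y| = 4sin(x) + C

General solution: y = Ce^(4sin(x))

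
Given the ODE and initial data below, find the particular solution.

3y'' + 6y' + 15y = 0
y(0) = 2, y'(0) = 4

General solution: y = e^(-x)(C₁cos(2x) + C₂sin(2x))
Complex roots r = -1 ± 2i
Applying ICs: C₁ = 2, C₂ = 3
Particular solution: y = e^(-x)(2cos(2x) + 3sin(2x))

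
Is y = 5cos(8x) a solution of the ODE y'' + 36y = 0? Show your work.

Verification:
y'' = -320cos(8x)
y'' + 36y ≠ 0 (frequency mismatch: got 64 instead of 36)

No, it is not a solution.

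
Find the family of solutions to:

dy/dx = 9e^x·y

Separating variables and integrating:
ln|y| = 9e^x + C

General solution: y = Ce^(9e^x)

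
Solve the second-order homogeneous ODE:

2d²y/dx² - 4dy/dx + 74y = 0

Characteristic equation: 2r² - 4r + 74 = 0
Divide by 2: r² - 2r + 37 = 0
Roots: r = 1 ± 6i (complex conjugates)
General solution: y = e^x(C₁cos(6x) + C₂sin(6x))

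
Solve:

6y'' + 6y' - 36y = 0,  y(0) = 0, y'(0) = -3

General solution: y = C₁e^(2x) + C₂e^(-3x)
Applying ICs: C₁ = -3/5, C₂ = 3/5
Particular solution: y = -(3/5)e^(2x) + (3/5)e^(-3x)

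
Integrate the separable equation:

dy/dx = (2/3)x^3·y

Separating variables and integrating:
ln|y| = x^4/6 + C

General solution: y = Ce^(x^4/6)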